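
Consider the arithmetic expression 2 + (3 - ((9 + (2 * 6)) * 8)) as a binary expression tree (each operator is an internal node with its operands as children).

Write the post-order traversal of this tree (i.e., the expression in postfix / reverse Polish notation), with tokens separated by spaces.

2 3 9 2 6 * + 8 * - +

Post-order on an expression tree gives postfix notation: for each operator, emit left operand, right operand, then the operator.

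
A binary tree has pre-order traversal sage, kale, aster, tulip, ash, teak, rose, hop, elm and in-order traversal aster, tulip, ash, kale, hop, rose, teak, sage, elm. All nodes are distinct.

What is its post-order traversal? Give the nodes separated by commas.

ash, tulip, aster, hop, rose, teak, kale, elm, sage

The first element of pre-order is the root; it splits in-order into left and right subtrees.
Root sage: left subtree has 7 nodes {aster, tulip, ash, kale, hop, rose, teak}, right has 1 {elm}.
  Root kale: left subtree has 3 nodes {aster, tulip, ash}, right has 3 {hop, rose, teak}.
    Root aster: left subtree has 0 nodes { }, right has 2 {tulip, ash}.
      Root tulip: left subtree has 0 nodes { }, right has 1 {ash}.
    Root teak: left subtree has 2 nodes {hop, rose}, right has 0 { }.
      Root rose: left subtree has 1 node {hop}, right has 0 { }.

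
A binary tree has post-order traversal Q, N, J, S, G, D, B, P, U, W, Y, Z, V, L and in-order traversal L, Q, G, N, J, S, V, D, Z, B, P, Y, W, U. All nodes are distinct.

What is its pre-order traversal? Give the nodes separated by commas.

L, V, G, Q, S, J, N, Z, D, Y, P, B, W, U

The last element of post-order is the root; it splits in-order into left and right subtrees.
Root L: left subtree has 0 nodes { }, right has 13 {Q, G, N, J, S, V, D, Z, B, P, Y, W, U}.
  Root V: left subtree has 5 nodes {Q, G, N, J, S}, right has 7 {D, Z, B, P, Y, W, U}.
    Root G: left subtree has 1 node {Q}, right has 3 {N, J, S}.
      Root S: left subtree has 2 nodes {N, J}, right has 0 { }.
        Root J: left subtree has 1 node {N}, right has 0 { }.
    Root Z: left subtree has 1 node {D}, right has 5 {B, P, Y, W, U}.
      Root Y: left subtree has 2 nodes {B, P}, right has 2 {W, U}.
        Root P: left subtree has 1 node {B}, right has 0 { }.
        Root W: left subtree has 0 nodes { }, right has 1 {U}.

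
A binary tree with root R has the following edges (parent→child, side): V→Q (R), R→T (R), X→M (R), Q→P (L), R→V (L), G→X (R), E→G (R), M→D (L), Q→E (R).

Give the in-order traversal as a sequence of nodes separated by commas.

In-order visits the left subtree, then the node, then the right subtree.
At R: go left to V.
  At V: no left child.
  Visit V.
  At V: go right to Q.
    At Q: go left to P.
      P is a leaf — visit P.
    Visit Q.
    At Q: go right to E.
      At E: no left child.
      Visit E.
      At E: go right to G.
        At G: no left child.
        Visit G.
        At G: go right to X.
          At X: no left child.
          Visit X.
          At X: go right to M.
            At M: go left to D.
              D is a leaf — visit D.
            Visit M.
            At M: no right child.
Visit R.
At R: go right to T.
  T is a leaf — visit T.

V, P, Q, E, G, X, D, M, R, T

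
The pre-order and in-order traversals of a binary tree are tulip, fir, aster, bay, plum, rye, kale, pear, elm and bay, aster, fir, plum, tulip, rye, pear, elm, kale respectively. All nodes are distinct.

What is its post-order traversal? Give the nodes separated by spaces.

The first element of pre-order is the root; it splits in-order into left and right subtrees.
Root tulip: left subtree has 4 nodes {bay, aster, fir, plum}, right has 4 {rye, pear, elm, kale}.
  Root fir: left subtree has 2 nodes {bay, aster}, right has 1 {plum}.
    Root aster: left subtree has 1 node {bay}, right has 0 { }.
  Root rye: left subtree has 0 nodes { }, right has 3 {pear, elm, kale}.
    Root kale: left subtree has 2 nodes {pear, elm}, right has 0 { }.
      Root pear: left subtree has 0 nodes { }, right has 1 {elm}.

bay aster plum fir elm pear kale rye tulip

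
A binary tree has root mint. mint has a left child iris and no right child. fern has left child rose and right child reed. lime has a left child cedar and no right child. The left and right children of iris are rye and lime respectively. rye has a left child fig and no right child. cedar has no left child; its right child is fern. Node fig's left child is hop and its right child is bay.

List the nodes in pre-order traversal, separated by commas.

mint, iris, rye, fig, hop, bay, lime, cedar, fern, rose, reed

Pre-order visits the node, then its left subtree, then its right subtree.
Visit mint.
At mint: go left to iris.
  Visit iris.
  At iris: go left to rye.
    Visit rye.
    At rye: go left to fig.
      Visit fig.
      At fig: go left to hop.
        hop is a leaf — visit hop.
      At fig: go right to bay.
        bay is a leaf — visit bay.
    At rye: no right child.
  At iris: go right to lime.
    Visit lime.
    At lime: go left to cedar.
      Visit cedar.
      At cedar: no left child.
      At cedar: go right to fern.
        Visit fern.
        At fern: go left to rose.
          rose is a leaf — visit rose.
        At fern: go right to reed.
          reed is a leaf — visit reed.
    At lime: no right child.
At mint: no right child.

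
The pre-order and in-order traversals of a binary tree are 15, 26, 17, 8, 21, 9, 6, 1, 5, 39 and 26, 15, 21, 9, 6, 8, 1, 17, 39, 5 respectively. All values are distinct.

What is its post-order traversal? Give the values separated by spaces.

The first element of pre-order is the root; it splits in-order into left and right subtrees.
Root 15: left subtree has 1 node {26}, right has 8 {21, 9, 6, 8, 1, 17, 39, 5}.
  Root 17: left subtree has 5 nodes {21, 9, 6, 8, 1}, right has 2 {39, 5}.
    Root 8: left subtree has 3 nodes {21, 9, 6}, right has 1 {1}.
      Root 21: left subtree has 0 nodes { }, right has 2 {9, 6}.
        Root 9: left subtree has 0 nodes { }, right has 1 {6}.
    Root 5: left subtree has 1 node {39}, right has 0 { }.

26 6 9 21 1 8 39 5 17 15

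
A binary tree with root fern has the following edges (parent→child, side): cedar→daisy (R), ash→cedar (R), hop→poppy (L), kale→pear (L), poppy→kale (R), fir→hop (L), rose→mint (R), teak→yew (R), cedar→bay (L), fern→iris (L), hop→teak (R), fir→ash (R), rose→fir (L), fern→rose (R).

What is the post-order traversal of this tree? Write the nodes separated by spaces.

iris pear kale poppy yew teak hop bay daisy cedar ash fir mint rose fern

Post-order visits the left subtree, then the right subtree, then the node.
At fern: go left to iris.
  iris is a leaf — visit iris.
At fern: go right to rose.
  At rose: go left to fir.
    At fir: go left to hop.
      At hop: go left to poppy.
        At poppy: no left child.
        At poppy: go right to kale.
          At kale: go left to pear.
            pear is a leaf — visit pear.
          At kale: no right child.
          Visit kale.
        Visit poppy.
      At hop: go right to teak.
        At teak: no left child.
        At teak: go right to yew.
          yew is a leaf — visit yew.
        Visit teak.
      Visit hop.
    At fir: go right to ash.
      At ash: no left child.
      At ash: go right to cedar.
        At cedar: go left to bay.
          bay is a leaf — visit bay.
        At cedar: go right to daisy.
          daisy is a leaf — visit daisy.
        Visit cedar.
      Visit ash.
    Visit fir.
  At rose: go right to mint.
    mint is a leaf — visit mint.
  Visit rose.
Visit fern.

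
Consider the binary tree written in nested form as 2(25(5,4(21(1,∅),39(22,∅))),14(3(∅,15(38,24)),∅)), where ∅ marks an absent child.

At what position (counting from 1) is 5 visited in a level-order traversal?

4

Level-order visits nodes level by level from the root, left to right within each level.
Level 0: 2
Level 1: 25, 14
Level 2: 5, 4, 3
Level 3: 21, 39, 15
Level 4: 1, 22, 38, 24
Full level-order sequence: 2, 25, 14, 5, 4, 3, 21, 39, 15, 1, 22, 38, 24.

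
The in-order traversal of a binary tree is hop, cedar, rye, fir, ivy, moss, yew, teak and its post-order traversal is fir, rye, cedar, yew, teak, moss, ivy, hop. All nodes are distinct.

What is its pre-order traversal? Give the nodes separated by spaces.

hop ivy cedar rye fir moss teak yew

The last element of post-order is the root; it splits in-order into left and right subtrees.
Root hop: left subtree has 0 nodes { }, right has 7 {cedar, rye, fir, ivy, moss, yew, teak}.
  Root ivy: left subtree has 3 nodes {cedar, rye, fir}, right has 3 {moss, yew, teak}.
    Root cedar: left subtree has 0 nodes { }, right has 2 {rye, fir}.
      Root rye: left subtree has 0 nodes { }, right has 1 {fir}.
    Root moss: left subtree has 0 nodes { }, right has 2 {yew, teak}.
      Root teak: left subtree has 1 node {yew}, right has 0 { }.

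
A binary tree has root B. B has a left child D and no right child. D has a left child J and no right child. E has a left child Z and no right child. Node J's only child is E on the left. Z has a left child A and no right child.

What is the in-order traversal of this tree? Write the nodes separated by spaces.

In-order visits the left subtree, then the node, then the right subtree.
At B: go left to D.
  At D: go left to J.
    At J: go left to E.
      At E: go left to Z.
        At Z: go left to A.
          A is a leaf — visit A.
        Visit Z.
        At Z: no right child.
      Visit E.
      At E: no right child.
    Visit J.
    At J: no right child.
  Visit D.
  At D: no right child.
Visit B.
At B: no right child.

A Z E J D B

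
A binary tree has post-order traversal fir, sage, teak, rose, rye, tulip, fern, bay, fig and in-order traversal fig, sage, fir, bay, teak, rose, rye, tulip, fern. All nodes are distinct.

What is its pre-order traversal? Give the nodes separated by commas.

The last element of post-order is the root; it splits in-order into left and right subtrees.
Root fig: left subtree has 0 nodes { }, right has 8 {sage, fir, bay, teak, rose, rye, tulip, fern}.
  Root bay: left subtree has 2 nodes {sage, fir}, right has 5 {teak, rose, rye, tulip, fern}.
    Root sage: left subtree has 0 nodes { }, right has 1 {fir}.
    Root fern: left subtree has 4 nodes {teak, rose, rye, tulip}, right has 0 { }.
      Root tulip: left subtree has 3 nodes {teak, rose, rye}, right has 0 { }.
        Root rye: left subtree has 2 nodes {teak, rose}, right has 0 { }.
          Root rose: left subtree has 1 node {teak}, right has 0 { }.

fig, bay, sage, fir, fern, tulip, rye, rose, teak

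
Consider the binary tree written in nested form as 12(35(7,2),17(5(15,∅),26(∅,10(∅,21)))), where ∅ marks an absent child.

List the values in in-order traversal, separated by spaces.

7 35 2 12 15 5 17 26 10 21

In-order visits the left subtree, then the node, then the right subtree.
At 12: go left to 35.
  At 35: go left to 7.
    7 is a leaf — visit 7.
  Visit 35.
  At 35: go right to 2.
    2 is a leaf — visit 2.
Visit 12.
At 12: go right to 17.
  At 17: go left to 5.
    At 5: go left to 15.
      15 is a leaf — visit 15.
    Visit 5.
    At 5: no right child.
  Visit 17.
  At 17: go right to 26.
    At 26: no left child.
    Visit 26.
    At 26: go right to 10.
      At 10: no left child.
      Visit 10.
      At 10: go right to 21.
        21 is a leaf — visit 21.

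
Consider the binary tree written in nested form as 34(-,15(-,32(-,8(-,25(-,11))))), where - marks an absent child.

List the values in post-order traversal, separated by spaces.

Post-order visits the left subtree, then the right subtree, then the node.
At 34: no left child.
At 34: go right to 15.
  At 15: no left child.
  At 15: go right to 32.
    At 32: no left child.
    At 32: go right to 8.
      At 8: no left child.
      At 8: go right to 25.
        At 25: no left child.
        At 25: go right to 11.
          11 is a leaf — visit 11.
        Visit 25.
      Visit 8.
    Visit 32.
  Visit 15.
Visit 34.

11 25 8 32 15 34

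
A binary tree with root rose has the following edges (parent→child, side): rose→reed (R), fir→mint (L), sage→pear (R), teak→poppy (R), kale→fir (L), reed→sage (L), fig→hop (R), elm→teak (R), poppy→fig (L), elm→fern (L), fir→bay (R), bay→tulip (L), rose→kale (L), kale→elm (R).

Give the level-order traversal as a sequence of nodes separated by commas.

Level-order visits nodes level by level from the root, left to right within each level.
Level 0: rose
Level 1: kale, reed
Level 2: fir, elm, sage
Level 3: mint, bay, fern, teak, pear
Level 4: tulip, poppy
Level 5: fig
Level 6: hop

rose, kale, reed, fir, elm, sage, mint, bay, fern, teak, pear, tulip, poppy, fig, hop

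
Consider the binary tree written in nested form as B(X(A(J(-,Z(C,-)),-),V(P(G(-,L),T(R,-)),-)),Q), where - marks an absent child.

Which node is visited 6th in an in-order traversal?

G

In-order visits the left subtree, then the node, then the right subtree.
At B: go left to X.
  At X: go left to A.
    At A: go left to J.
      At J: no left child.
      Visit J.
      At J: go right to Z.
        At Z: go left to C.
          C is a leaf — visit C.
        Visit Z.
        At Z: no right child.
    Visit A.
    At A: no right child.
  Visit X.
  At X: go right to V.
    At V: go left to P.
      At P: go left to G.
        At G: no left child.
        Visit G.
        At G: go right to L.
          L is a leaf — visit L.
      Visit P.
      At P: go right to T.
        At T: go left to R.
          R is a leaf — visit R.
        Visit T.
        At T: no right child.
    Visit V.
    At V: no right child.
Visit B.
At B: go right to Q.
  Q is a leaf — visit Q.
Full in-order sequence: J, C, Z, A, X, G, L, P, R, T, V, B, Q.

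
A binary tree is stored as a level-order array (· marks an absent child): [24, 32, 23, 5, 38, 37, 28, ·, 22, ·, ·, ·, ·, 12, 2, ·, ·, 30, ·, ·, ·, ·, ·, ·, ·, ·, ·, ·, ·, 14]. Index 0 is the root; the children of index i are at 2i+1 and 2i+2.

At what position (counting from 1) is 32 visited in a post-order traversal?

Post-order visits the left subtree, then the right subtree, then the node.
At 24: go left to 32.
  At 32: go left to 5.
    At 5: no left child.
    At 5: go right to 22.
      At 22: go left to 30.
        30 is a leaf — visit 30.
      At 22: no right child.
      Visit 22.
    Visit 5.
  At 32: go right to 38.
    38 is a leaf — visit 38.
  Visit 32.
At 24: go right to 23.
  At 23: go left to 37.
    37 is a leaf — visit 37.
  At 23: go right to 28.
    At 28: go left to 12.
      12 is a leaf — visit 12.
    At 28: go right to 2.
      At 2: go left to 14.
        14 is a leaf — visit 14.
      At 2: no right child.
      Visit 2.
    Visit 28.
  Visit 23.
Visit 24.
Full post-order sequence: 30, 22, 5, 38, 32, 37, 12, 14, 2, 28, 23, 24.

5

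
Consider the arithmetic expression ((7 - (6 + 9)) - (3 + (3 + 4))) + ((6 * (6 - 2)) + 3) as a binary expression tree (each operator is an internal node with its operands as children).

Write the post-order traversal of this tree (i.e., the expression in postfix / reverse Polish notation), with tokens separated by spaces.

7 6 9 + - 3 3 4 + + - 6 6 2 - * 3 + +

Post-order on an expression tree gives postfix notation: for each operator, emit left operand, right operand, then the operator.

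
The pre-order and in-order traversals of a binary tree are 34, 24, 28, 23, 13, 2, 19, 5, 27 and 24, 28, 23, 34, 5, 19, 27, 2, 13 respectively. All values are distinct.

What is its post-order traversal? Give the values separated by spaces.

The first element of pre-order is the root; it splits in-order into left and right subtrees.
Root 34: left subtree has 3 nodes {24, 28, 23}, right has 5 {5, 19, 27, 2, 13}.
  Root 24: left subtree has 0 nodes { }, right has 2 {28, 23}.
    Root 28: left subtree has 0 nodes { }, right has 1 {23}.
  Root 13: left subtree has 4 nodes {5, 19, 27, 2}, right has 0 { }.
    Root 2: left subtree has 3 nodes {5, 19, 27}, right has 0 { }.
      Root 19: left subtree has 1 node {5}, right has 1 {27}.

23 28 24 5 27 19 2 13 34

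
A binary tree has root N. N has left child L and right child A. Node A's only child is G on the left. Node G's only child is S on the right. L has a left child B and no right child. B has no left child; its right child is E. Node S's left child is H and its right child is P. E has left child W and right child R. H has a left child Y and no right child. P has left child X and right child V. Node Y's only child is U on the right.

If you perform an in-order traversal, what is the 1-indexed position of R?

In-order visits the left subtree, then the node, then the right subtree.
At N: go left to L.
  At L: go left to B.
    At B: no left child.
    Visit B.
    At B: go right to E.
      At E: go left to W.
        W is a leaf — visit W.
      Visit E.
      At E: go right to R.
        R is a leaf — visit R.
  Visit L.
  At L: no right child.
Visit N.
At N: go right to A.
  At A: go left to G.
    At G: no left child.
    Visit G.
    At G: go right to S.
      At S: go left to H.
        At H: go left to Y.
          At Y: no left child.
          Visit Y.
          At Y: go right to U.
            U is a leaf — visit U.
        Visit H.
        At H: no right child.
      Visit S.
      At S: go right to P.
        At P: go left to X.
          X is a leaf — visit X.
        Visit P.
        At P: go right to V.
          V is a leaf — visit V.
  Visit A.
  At A: no right child.
Full in-order sequence: B, W, E, R, L, N, G, Y, U, H, S, X, P, V, A.

4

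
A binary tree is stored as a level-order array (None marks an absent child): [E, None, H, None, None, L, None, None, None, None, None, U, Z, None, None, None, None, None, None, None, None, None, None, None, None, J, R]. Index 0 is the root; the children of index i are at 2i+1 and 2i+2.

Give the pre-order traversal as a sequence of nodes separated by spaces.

E H L U Z J R

Pre-order visits the node, then its left subtree, then its right subtree.
Visit E.
At E: no left child.
At E: go right to H.
  Visit H.
  At H: go left to L.
    Visit L.
    At L: go left to U.
      U is a leaf — visit U.
    At L: go right to Z.
      Visit Z.
      At Z: go left to J.
        J is a leaf — visit J.
      At Z: go right to R.
        R is a leaf — visit R.
  At H: no right child.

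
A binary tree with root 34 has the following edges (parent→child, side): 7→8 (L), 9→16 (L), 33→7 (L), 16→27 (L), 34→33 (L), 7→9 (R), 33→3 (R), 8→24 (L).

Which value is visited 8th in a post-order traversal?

Post-order visits the left subtree, then the right subtree, then the node.
At 34: go left to 33.
  At 33: go left to 7.
    At 7: go left to 8.
      At 8: go left to 24.
        24 is a leaf — visit 24.
      At 8: no right child.
      Visit 8.
    At 7: go right to 9.
      At 9: go left to 16.
        At 16: go left to 27.
          27 is a leaf — visit 27.
        At 16: no right child.
        Visit 16.
      At 9: no right child.
      Visit 9.
    Visit 7.
  At 33: go right to 3.
    3 is a leaf — visit 3.
  Visit 33.
At 34: no right child.
Visit 34.
Full post-order sequence: 24, 8, 27, 16, 9, 7, 3, 33, 34.

33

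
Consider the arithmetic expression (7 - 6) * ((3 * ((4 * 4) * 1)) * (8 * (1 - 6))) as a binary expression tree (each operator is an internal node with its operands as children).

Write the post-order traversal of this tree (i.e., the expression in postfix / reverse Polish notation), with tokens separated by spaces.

Post-order on an expression tree gives postfix notation: for each operator, emit left operand, right operand, then the operator.

7 6 - 3 4 4 * 1 * * 8 1 6 - * * *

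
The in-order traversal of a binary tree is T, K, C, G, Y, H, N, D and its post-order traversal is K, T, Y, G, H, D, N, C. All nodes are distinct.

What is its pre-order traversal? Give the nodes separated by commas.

C, T, K, N, H, G, Y, D

The last element of post-order is the root; it splits in-order into left and right subtrees.
Root C: left subtree has 2 nodes {T, K}, right has 5 {G, Y, H, N, D}.
  Root T: left subtree has 0 nodes { }, right has 1 {K}.
  Root N: left subtree has 3 nodes {G, Y, H}, right has 1 {D}.
    Root H: left subtree has 2 nodes {G, Y}, right has 0 { }.
      Root G: left subtree has 0 nodes { }, right has 1 {Y}.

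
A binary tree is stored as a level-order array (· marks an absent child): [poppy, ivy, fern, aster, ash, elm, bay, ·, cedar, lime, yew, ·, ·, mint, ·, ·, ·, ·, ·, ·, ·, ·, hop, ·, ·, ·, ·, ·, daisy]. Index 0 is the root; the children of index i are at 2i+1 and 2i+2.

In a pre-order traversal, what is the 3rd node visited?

aster

Pre-order visits the node, then its left subtree, then its right subtree.
Visit poppy.
At poppy: go left to ivy.
  Visit ivy.
  At ivy: go left to aster.
    Visit aster.
    At aster: no left child.
    At aster: go right to cedar.
      cedar is a leaf — visit cedar.
  At ivy: go right to ash.
    Visit ash.
    At ash: go left to lime.
      lime is a leaf — visit lime.
    At ash: go right to yew.
      Visit yew.
      At yew: no left child.
      At yew: go right to hop.
        hop is a leaf — visit hop.
At poppy: go right to fern.
  Visit fern.
  At fern: go left to elm.
    elm is a leaf — visit elm.
  At fern: go right to bay.
    Visit bay.
    At bay: go left to mint.
      Visit mint.
      At mint: no left child.
      At mint: go right to daisy.
        daisy is a leaf — visit daisy.
    At bay: no right child.
Full pre-order sequence: poppy, ivy, aster, cedar, ash, lime, yew, hop, fern, elm, bay, mint, daisy.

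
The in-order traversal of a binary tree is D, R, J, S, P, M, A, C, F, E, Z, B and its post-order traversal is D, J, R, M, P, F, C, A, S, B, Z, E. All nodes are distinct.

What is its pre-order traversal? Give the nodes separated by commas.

The last element of post-order is the root; it splits in-order into left and right subtrees.
Root E: left subtree has 9 nodes {D, R, J, S, P, M, A, C, F}, right has 2 {Z, B}.
  Root S: left subtree has 3 nodes {D, R, J}, right has 5 {P, M, A, C, F}.
    Root R: left subtree has 1 node {D}, right has 1 {J}.
    Root A: left subtree has 2 nodes {P, M}, right has 2 {C, F}.
      Root P: left subtree has 0 nodes { }, right has 1 {M}.
      Root C: left subtree has 0 nodes { }, right has 1 {F}.
  Root Z: left subtree has 0 nodes { }, right has 1 {B}.

E, S, R, D, J, A, P, M, C, F, Z, B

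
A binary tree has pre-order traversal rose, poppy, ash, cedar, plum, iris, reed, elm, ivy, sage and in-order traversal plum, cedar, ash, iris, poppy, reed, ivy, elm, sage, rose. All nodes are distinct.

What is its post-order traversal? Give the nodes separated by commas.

The first element of pre-order is the root; it splits in-order into left and right subtrees.
Root rose: left subtree has 9 nodes {plum, cedar, ash, iris, poppy, reed, ivy, elm, sage}, right has 0 { }.
  Root poppy: left subtree has 4 nodes {plum, cedar, ash, iris}, right has 4 {reed, ivy, elm, sage}.
    Root ash: left subtree has 2 nodes {plum, cedar}, right has 1 {iris}.
      Root cedar: left subtree has 1 node {plum}, right has 0 { }.
    Root reed: left subtree has 0 nodes { }, right has 3 {ivy, elm, sage}.
      Root elm: left subtree has 1 node {ivy}, right has 1 {sage}.

plum, cedar, iris, ash, ivy, sage, elm, reed, poppy, rose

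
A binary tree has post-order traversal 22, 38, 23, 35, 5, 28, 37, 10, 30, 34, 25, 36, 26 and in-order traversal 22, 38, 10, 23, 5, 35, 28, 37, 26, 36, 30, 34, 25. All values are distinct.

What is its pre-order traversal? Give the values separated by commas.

The last element of post-order is the root; it splits in-order into left and right subtrees.
Root 26: left subtree has 8 nodes {22, 38, 10, 23, 5, 35, 28, 37}, right has 4 {36, 30, 34, 25}.
  Root 10: left subtree has 2 nodes {22, 38}, right has 5 {23, 5, 35, 28, 37}.
    Root 38: left subtree has 1 node {22}, right has 0 { }.
    Root 37: left subtree has 4 nodes {23, 5, 35, 28}, right has 0 { }.
      Root 28: left subtree has 3 nodes {23, 5, 35}, right has 0 { }.
        Root 5: left subtree has 1 node {23}, right has 1 {35}.
  Root 36: left subtree has 0 nodes { }, right has 3 {30, 34, 25}.
    Root 25: left subtree has 2 nodes {30, 34}, right has 0 { }.
      Root 34: left subtree has 1 node {30}, right has 0 { }.

26, 10, 38, 22, 37, 28, 5, 23, 35, 36, 25, 34, 30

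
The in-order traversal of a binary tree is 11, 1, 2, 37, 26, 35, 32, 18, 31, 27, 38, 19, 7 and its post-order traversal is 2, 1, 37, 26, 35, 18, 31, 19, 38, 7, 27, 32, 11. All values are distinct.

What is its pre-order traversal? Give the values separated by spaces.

The last element of post-order is the root; it splits in-order into left and right subtrees.
Root 11: left subtree has 0 nodes { }, right has 12 {1, 2, 37, 26, 35, 32, 18, 31, 27, 38, 19, 7}.
  Root 32: left subtree has 5 nodes {1, 2, 37, 26, 35}, right has 6 {18, 31, 27, 38, 19, 7}.
    Root 35: left subtree has 4 nodes {1, 2, 37, 26}, right has 0 { }.
      Root 26: left subtree has 3 nodes {1, 2, 37}, right has 0 { }.
        Root 37: left subtree has 2 nodes {1, 2}, right has 0 { }.
          Root 1: left subtree has 0 nodes { }, right has 1 {2}.
    Root 27: left subtree has 2 nodes {18, 31}, right has 3 {38, 19, 7}.
      Root 31: left subtree has 1 node {18}, right has 0 { }.
      Root 7: left subtree has 2 nodes {38, 19}, right has 0 { }.
        Root 38: left subtree has 0 nodes { }, right has 1 {19}.

11 32 35 26 37 1 2 27 31 18 7 38 19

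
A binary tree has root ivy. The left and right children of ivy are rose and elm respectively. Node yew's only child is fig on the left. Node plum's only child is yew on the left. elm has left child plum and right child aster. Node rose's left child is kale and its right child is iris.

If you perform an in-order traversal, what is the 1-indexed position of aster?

9

In-order visits the left subtree, then the node, then the right subtree.
At ivy: go left to rose.
  At rose: go left to kale.
    kale is a leaf — visit kale.
  Visit rose.
  At rose: go right to iris.
    iris is a leaf — visit iris.
Visit ivy.
At ivy: go right to elm.
  At elm: go left to plum.
    At plum: go left to yew.
      At yew: go left to fig.
        fig is a leaf — visit fig.
      Visit yew.
      At yew: no right child.
    Visit plum.
    At plum: no right child.
  Visit elm.
  At elm: go right to aster.
    aster is a leaf — visit aster.
Full in-order sequence: kale, rose, iris, ivy, fig, yew, plum, elm, aster.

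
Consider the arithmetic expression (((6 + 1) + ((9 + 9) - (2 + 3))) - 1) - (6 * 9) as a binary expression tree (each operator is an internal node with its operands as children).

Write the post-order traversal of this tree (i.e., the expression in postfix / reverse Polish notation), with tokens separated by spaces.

Post-order on an expression tree gives postfix notation: for each operator, emit left operand, right operand, then the operator.

6 1 + 9 9 + 2 3 + - + 1 - 6 9 * -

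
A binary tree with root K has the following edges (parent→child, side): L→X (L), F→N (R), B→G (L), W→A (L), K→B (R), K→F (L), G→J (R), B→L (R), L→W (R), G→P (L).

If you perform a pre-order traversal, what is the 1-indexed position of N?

3

Pre-order visits the node, then its left subtree, then its right subtree.
Visit K.
At K: go left to F.
  Visit F.
  At F: no left child.
  At F: go right to N.
    N is a leaf — visit N.
At K: go right to B.
  Visit B.
  At B: go left to G.
    Visit G.
    At G: go left to P.
      P is a leaf — visit P.
    At G: go right to J.
      J is a leaf — visit J.
  At B: go right to L.
    Visit L.
    At L: go left to X.
      X is a leaf — visit X.
    At L: go right to W.
      Visit W.
      At W: go left to A.
        A is a leaf — visit A.
      At W: no right child.
Full pre-order sequence: K, F, N, B, G, P, J, L, X, W, A.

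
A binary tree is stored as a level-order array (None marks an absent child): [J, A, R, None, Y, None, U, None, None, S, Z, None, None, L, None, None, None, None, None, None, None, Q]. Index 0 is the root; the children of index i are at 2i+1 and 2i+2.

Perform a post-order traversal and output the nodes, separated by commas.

Post-order visits the left subtree, then the right subtree, then the node.
At J: go left to A.
  At A: no left child.
  At A: go right to Y.
    At Y: go left to S.
      S is a leaf — visit S.
    At Y: go right to Z.
      At Z: go left to Q.
        Q is a leaf — visit Q.
      At Z: no right child.
      Visit Z.
    Visit Y.
  Visit A.
At J: go right to R.
  At R: no left child.
  At R: go right to U.
    At U: go left to L.
      L is a leaf — visit L.
    At U: no right child.
    Visit U.
  Visit R.
Visit J.

S, Q, Z, Y, A, L, U, R, J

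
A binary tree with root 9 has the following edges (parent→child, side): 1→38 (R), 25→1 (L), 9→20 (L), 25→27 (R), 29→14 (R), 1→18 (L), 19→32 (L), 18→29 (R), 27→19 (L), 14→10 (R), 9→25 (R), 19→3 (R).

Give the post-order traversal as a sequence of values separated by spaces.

Post-order visits the left subtree, then the right subtree, then the node.
At 9: go left to 20.
  20 is a leaf — visit 20.
At 9: go right to 25.
  At 25: go left to 1.
    At 1: go left to 18.
      At 18: no left child.
      At 18: go right to 29.
        At 29: no left child.
        At 29: go right to 14.
          At 14: no left child.
          At 14: go right to 10.
            10 is a leaf — visit 10.
          Visit 14.
        Visit 29.
      Visit 18.
    At 1: go right to 38.
      38 is a leaf — visit 38.
    Visit 1.
  At 25: go right to 27.
    At 27: go left to 19.
      At 19: go left to 32.
        32 is a leaf — visit 32.
      At 19: go right to 3.
        3 is a leaf — visit 3.
      Visit 19.
    At 27: no right child.
    Visit 27.
  Visit 25.
Visit 9.

20 10 14 29 18 38 1 32 3 19 27 25 9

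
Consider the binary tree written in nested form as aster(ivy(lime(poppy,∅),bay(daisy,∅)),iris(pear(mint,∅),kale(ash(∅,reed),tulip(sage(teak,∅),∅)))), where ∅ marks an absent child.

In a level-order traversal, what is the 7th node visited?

kale

Level-order visits nodes level by level from the root, left to right within each level.
Level 0: aster
Level 1: ivy, iris
Level 2: lime, bay, pear, kale
Level 3: poppy, daisy, mint, ash, tulip
Level 4: reed, sage
Level 5: teak
Full level-order sequence: aster, ivy, iris, lime, bay, pear, kale, poppy, daisy, mint, ash, tulip, reed, sage, teak.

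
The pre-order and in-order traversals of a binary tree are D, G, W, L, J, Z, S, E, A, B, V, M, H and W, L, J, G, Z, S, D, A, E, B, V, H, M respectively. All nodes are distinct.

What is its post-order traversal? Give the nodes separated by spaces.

The first element of pre-order is the root; it splits in-order into left and right subtrees.
Root D: left subtree has 6 nodes {W, L, J, G, Z, S}, right has 6 {A, E, B, V, H, M}.
  Root G: left subtree has 3 nodes {W, L, J}, right has 2 {Z, S}.
    Root W: left subtree has 0 nodes { }, right has 2 {L, J}.
      Root L: left subtree has 0 nodes { }, right has 1 {J}.
    Root Z: left subtree has 0 nodes { }, right has 1 {S}.
  Root E: left subtree has 1 node {A}, right has 4 {B, V, H, M}.
    Root B: left subtree has 0 nodes { }, right has 3 {V, H, M}.
      Root V: left subtree has 0 nodes { }, right has 2 {H, M}.
        Root M: left subtree has 1 node {H}, right has 0 { }.

J L W S Z G A H M V B E D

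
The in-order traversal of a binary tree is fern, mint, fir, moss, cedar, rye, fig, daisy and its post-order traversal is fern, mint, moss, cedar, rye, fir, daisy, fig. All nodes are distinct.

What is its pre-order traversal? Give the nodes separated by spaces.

fig fir mint fern rye cedar moss daisy

The last element of post-order is the root; it splits in-order into left and right subtrees.
Root fig: left subtree has 6 nodes {fern, mint, fir, moss, cedar, rye}, right has 1 {daisy}.
  Root fir: left subtree has 2 nodes {fern, mint}, right has 3 {moss, cedar, rye}.
    Root mint: left subtree has 1 node {fern}, right has 0 { }.
    Root rye: left subtree has 2 nodes {moss, cedar}, right has 0 { }.
      Root cedar: left subtree has 1 node {moss}, right has 0 { }.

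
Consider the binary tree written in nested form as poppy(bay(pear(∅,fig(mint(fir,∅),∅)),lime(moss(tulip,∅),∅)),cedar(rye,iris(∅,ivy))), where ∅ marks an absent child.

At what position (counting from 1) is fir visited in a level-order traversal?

13

Level-order visits nodes level by level from the root, left to right within each level.
Level 0: poppy
Level 1: bay, cedar
Level 2: pear, lime, rye, iris
Level 3: fig, moss, ivy
Level 4: mint, tulip
Level 5: fir
Full level-order sequence: poppy, bay, cedar, pear, lime, rye, iris, fig, moss, ivy, mint, tulip, fir.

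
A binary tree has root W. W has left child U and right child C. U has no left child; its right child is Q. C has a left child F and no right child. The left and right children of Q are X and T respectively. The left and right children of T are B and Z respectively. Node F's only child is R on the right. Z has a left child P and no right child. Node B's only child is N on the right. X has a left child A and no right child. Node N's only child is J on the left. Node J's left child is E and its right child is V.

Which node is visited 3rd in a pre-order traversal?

Q

Pre-order visits the node, then its left subtree, then its right subtree.
Visit W.
At W: go left to U.
  Visit U.
  At U: no left child.
  At U: go right to Q.
    Visit Q.
    At Q: go left to X.
      Visit X.
      At X: go left to A.
        A is a leaf — visit A.
      At X: no right child.
    At Q: go right to T.
      Visit T.
      At T: go left to B.
        Visit B.
        At B: no left child.
        At B: go right to N.
          Visit N.
          At N: go left to J.
            Visit J.
            At J: go left to E.
              E is a leaf — visit E.
            At J: go right to V.
              V is a leaf — visit V.
          At N: no right child.
      At T: go right to Z.
        Visit Z.
        At Z: go left to P.
          P is a leaf — visit P.
        At Z: no right child.
At W: go right to C.
  Visit C.
  At C: go left to F.
    Visit F.
    At F: no left child.
    At F: go right to R.
      R is a leaf — visit R.
  At C: no right child.
Full pre-order sequence: W, U, Q, X, A, T, B, N, J, E, V, Z, P, C, F, R.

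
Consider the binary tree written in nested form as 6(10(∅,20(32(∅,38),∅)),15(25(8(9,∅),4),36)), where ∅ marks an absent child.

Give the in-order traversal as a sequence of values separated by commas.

10, 32, 38, 20, 6, 9, 8, 25, 4, 15, 36

In-order visits the left subtree, then the node, then the right subtree.
At 6: go left to 10.
  At 10: no left child.
  Visit 10.
  At 10: go right to 20.
    At 20: go left to 32.
      At 32: no left child.
      Visit 32.
      At 32: go right to 38.
        38 is a leaf — visit 38.
    Visit 20.
    At 20: no right child.
Visit 6.
At 6: go right to 15.
  At 15: go left to 25.
    At 25: go left to 8.
      At 8: go left to 9.
        9 is a leaf — visit 9.
      Visit 8.
      At 8: no right child.
    Visit 25.
    At 25: go right to 4.
      4 is a leaf — visit 4.
  Visit 15.
  At 15: go right to 36.
    36 is a leaf — visit 36.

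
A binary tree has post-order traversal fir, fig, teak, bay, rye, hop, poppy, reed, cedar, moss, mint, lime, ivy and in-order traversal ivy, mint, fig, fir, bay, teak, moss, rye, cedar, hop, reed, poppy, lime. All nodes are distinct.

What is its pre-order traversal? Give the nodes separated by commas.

ivy, lime, mint, moss, bay, fig, fir, teak, cedar, rye, reed, hop, poppy

The last element of post-order is the root; it splits in-order into left and right subtrees.
Root ivy: left subtree has 0 nodes { }, right has 12 {mint, fig, fir, bay, teak, moss, rye, cedar, hop, reed, poppy, lime}.
  Root lime: left subtree has 11 nodes {mint, fig, fir, bay, teak, moss, rye, cedar, hop, reed, poppy}, right has 0 { }.
    Root mint: left subtree has 0 nodes { }, right has 10 {fig, fir, bay, teak, moss, rye, cedar, hop, reed, poppy}.
      Root moss: left subtree has 4 nodes {fig, fir, bay, teak}, right has 5 {rye, cedar, hop, reed, poppy}.
        Root bay: left subtree has 2 nodes {fig, fir}, right has 1 {teak}.
          Root fig: left subtree has 0 nodes { }, right has 1 {fir}.
        Root cedar: left subtree has 1 node {rye}, right has 3 {hop, reed, poppy}.
          Root reed: left subtree has 1 node {hop}, right has 1 {poppy}.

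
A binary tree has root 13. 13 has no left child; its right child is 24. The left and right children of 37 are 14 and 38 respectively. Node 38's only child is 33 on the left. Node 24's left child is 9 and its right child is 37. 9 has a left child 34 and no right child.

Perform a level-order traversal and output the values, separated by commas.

Level-order visits nodes level by level from the root, left to right within each level.
Level 0: 13
Level 1: 24
Level 2: 9, 37
Level 3: 34, 14, 38
Level 4: 33

13, 24, 9, 37, 34, 14, 38, 33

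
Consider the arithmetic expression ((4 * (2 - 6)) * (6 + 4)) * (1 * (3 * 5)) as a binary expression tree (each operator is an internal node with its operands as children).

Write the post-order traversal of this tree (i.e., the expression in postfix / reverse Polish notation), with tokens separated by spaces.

Post-order on an expression tree gives postfix notation: for each operator, emit left operand, right operand, then the operator.

4 2 6 - * 6 4 + * 1 3 5 * * *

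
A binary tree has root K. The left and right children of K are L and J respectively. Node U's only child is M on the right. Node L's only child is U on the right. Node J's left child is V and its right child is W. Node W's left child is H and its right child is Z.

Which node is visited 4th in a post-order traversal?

Post-order visits the left subtree, then the right subtree, then the node.
At K: go left to L.
  At L: no left child.
  At L: go right to U.
    At U: no left child.
    At U: go right to M.
      M is a leaf — visit M.
    Visit U.
  Visit L.
At K: go right to J.
  At J: go left to V.
    V is a leaf — visit V.
  At J: go right to W.
    At W: go left to H.
      H is a leaf — visit H.
    At W: go right to Z.
      Z is a leaf — visit Z.
    Visit W.
  Visit J.
Visit K.
Full post-order sequence: M, U, L, V, H, Z, W, J, K.

V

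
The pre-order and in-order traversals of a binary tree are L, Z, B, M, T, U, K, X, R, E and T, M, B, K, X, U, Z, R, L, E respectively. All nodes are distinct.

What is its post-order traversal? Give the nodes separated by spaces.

The first element of pre-order is the root; it splits in-order into left and right subtrees.
Root L: left subtree has 8 nodes {T, M, B, K, X, U, Z, R}, right has 1 {E}.
  Root Z: left subtree has 6 nodes {T, M, B, K, X, U}, right has 1 {R}.
    Root B: left subtree has 2 nodes {T, M}, right has 3 {K, X, U}.
      Root M: left subtree has 1 node {T}, right has 0 { }.
      Root U: left subtree has 2 nodes {K, X}, right has 0 { }.
        Root K: left subtree has 0 nodes { }, right has 1 {X}.

T M X K U B R Z E L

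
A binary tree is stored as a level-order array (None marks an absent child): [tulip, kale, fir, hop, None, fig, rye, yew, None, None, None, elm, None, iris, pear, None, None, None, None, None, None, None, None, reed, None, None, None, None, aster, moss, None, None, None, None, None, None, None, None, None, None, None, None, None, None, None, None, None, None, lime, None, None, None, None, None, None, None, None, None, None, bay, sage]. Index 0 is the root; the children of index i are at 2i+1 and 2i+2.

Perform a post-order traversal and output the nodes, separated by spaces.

Post-order visits the left subtree, then the right subtree, then the node.
At tulip: go left to kale.
  At kale: go left to hop.
    At hop: go left to yew.
      yew is a leaf — visit yew.
    At hop: no right child.
    Visit hop.
  At kale: no right child.
  Visit kale.
At tulip: go right to fir.
  At fir: go left to fig.
    At fig: go left to elm.
      At elm: go left to reed.
        At reed: no left child.
        At reed: go right to lime.
          lime is a leaf — visit lime.
        Visit reed.
      At elm: no right child.
      Visit elm.
    At fig: no right child.
    Visit fig.
  At fir: go right to rye.
    At rye: go left to iris.
      At iris: no left child.
      At iris: go right to aster.
        aster is a leaf — visit aster.
      Visit iris.
    At rye: go right to pear.
      At pear: go left to moss.
        At moss: go left to bay.
          bay is a leaf — visit bay.
        At moss: go right to sage.
          sage is a leaf — visit sage.
        Visit moss.
      At pear: no right child.
      Visit pear.
    Visit rye.
  Visit fir.
Visit tulip.

yew hop kale lime reed elm fig aster iris bay sage moss pear rye fir tulip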